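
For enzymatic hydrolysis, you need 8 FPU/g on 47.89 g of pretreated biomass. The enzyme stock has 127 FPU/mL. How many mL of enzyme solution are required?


V = dosage * m_sub / activity
V = 8 * 47.89 / 127
V = 3.0167 mL

3.0167 mL


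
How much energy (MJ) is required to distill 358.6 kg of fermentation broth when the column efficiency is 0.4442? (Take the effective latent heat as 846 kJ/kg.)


E = m * 846 / (eta * 1000)
= 358.6 * 846 / (0.4442 * 1000)
= 682.9707 MJ

682.9707 MJ


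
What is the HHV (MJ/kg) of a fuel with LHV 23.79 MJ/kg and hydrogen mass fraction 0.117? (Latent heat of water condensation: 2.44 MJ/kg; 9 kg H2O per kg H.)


HHV = LHV + H_frac * 9 * 2.44
= 23.79 + 0.117 * 9 * 2.44
= 26.3593 MJ/kg

26.3593 MJ/kg


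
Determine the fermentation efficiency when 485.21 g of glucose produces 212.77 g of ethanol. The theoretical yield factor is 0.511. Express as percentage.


Fermentation efficiency = (actual / (0.511 * glucose)) * 100
= (212.77 / (0.511 * 485.21)) * 100
= 85.8143%

85.8143%


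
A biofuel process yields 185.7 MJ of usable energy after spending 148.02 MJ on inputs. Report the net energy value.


NEV = E_out - E_in
= 185.7 - 148.02
= 37.6800 MJ

37.6800 MJ


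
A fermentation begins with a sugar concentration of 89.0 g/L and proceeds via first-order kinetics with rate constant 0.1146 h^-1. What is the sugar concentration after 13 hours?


S = S0 * exp(-k * t)
S = 89.0 * exp(-0.1146 * 13)
S = 20.0622 g/L

20.0622 g/L


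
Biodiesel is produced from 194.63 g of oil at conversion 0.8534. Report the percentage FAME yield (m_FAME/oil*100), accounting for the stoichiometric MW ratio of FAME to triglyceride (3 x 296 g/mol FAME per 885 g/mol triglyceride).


m_FAME = oil * conv * (3 * 296 / 885) = oil * conv * (888/885)
= 194.63 * 0.8534 * 888 / 885
= 166.6603 g
Y = m_FAME / oil * 100 = conv * (888/885) * 100
= 0.8534 * 888 / 885 * 100
= 85.63%

85.63%


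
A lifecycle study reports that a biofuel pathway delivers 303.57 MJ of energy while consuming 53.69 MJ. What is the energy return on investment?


EROI = E_out / E_in
= 303.57 / 53.69
= 5.6541

5.6541


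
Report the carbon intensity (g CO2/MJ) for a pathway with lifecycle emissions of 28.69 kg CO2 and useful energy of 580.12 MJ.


CI = CO2 * 1000 / E
= 28.69 * 1000 / 580.12
= 49.4553 g CO2/MJ

49.4553 g CO2/MJ


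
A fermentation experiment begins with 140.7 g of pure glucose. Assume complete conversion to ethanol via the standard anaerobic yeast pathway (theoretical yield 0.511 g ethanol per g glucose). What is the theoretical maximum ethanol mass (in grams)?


Theoretical ethanol yield: m_EtOH = 0.511 * m_glucose
m_EtOH = 0.511 * 140.7 = 71.8977 g

71.8977 g


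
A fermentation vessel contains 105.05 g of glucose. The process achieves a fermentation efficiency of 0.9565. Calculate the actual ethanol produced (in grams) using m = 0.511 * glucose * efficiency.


Actual ethanol: m = 0.511 * 105.05 * 0.9565
m = 51.3454 g

51.3454 g


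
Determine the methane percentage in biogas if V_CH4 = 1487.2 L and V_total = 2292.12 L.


CH4% = V_CH4 / V_total * 100
= 1487.2 / 2292.12 * 100
= 64.8832%

64.8832%


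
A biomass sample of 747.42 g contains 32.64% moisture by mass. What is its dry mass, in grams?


Wd = Ww * (1 - MC/100)
= 747.42 * (1 - 32.64/100)
= 503.4621 g

503.4621 g


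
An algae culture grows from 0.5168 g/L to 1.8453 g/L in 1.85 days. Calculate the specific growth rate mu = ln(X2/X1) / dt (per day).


mu = ln(X2/X1) / dt
= ln(1.8453/0.5168) / 1.85
= 0.6880 per day

0.6880 per day


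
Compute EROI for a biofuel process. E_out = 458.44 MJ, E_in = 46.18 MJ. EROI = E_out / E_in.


EROI = E_out / E_in
= 458.44 / 46.18
= 9.9272

9.9272


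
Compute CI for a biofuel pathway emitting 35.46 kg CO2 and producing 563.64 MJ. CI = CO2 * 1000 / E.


CI = CO2 * 1000 / E
= 35.46 * 1000 / 563.64
= 62.9125 g CO2/MJ

62.9125 g CO2/MJ


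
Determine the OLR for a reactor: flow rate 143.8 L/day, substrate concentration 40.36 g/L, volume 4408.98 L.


OLR = Q * S / V
= 143.8 * 40.36 / 4408.98
= 1.3164 g/L/day

1.3164 g/L/day


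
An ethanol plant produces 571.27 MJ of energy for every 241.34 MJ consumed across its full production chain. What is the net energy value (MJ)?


NEV = E_out - E_in
= 571.27 - 241.34
= 329.9300 MJ

329.9300 MJ


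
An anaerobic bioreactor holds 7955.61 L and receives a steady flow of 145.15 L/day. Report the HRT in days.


HRT = V / Q
= 7955.61 / 145.15
= 54.8096 days

54.8096 days


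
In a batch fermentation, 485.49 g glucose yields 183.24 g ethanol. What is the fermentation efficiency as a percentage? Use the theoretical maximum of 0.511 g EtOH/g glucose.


Fermentation efficiency = (actual / (0.511 * glucose)) * 100
= (183.24 / (0.511 * 485.49)) * 100
= 73.8617%

73.8617%


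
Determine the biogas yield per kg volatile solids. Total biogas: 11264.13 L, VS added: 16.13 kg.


Y = V / VS
= 11264.13 / 16.13
= 698.3342 L/kg VS

698.3342 L/kg VS


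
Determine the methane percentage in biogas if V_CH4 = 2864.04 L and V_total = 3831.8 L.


CH4% = V_CH4 / V_total * 100
= 2864.04 / 3831.8 * 100
= 74.7440%

74.7440%


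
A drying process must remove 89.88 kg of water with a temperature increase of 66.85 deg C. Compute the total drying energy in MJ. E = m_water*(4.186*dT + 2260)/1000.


E = m_water * (4.186 * dT + 2260) / 1000
= 89.88 * (4.186 * 66.85 + 2260) / 1000
= 228.2803 MJ

228.2803 MJ


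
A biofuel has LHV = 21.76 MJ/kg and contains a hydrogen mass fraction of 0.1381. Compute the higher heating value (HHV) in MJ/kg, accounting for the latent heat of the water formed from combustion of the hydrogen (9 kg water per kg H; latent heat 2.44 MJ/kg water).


HHV = LHV + H_frac * 9 * 2.44
= 21.76 + 0.1381 * 9 * 2.44
= 24.7927 MJ/kg

24.7927 MJ/kg


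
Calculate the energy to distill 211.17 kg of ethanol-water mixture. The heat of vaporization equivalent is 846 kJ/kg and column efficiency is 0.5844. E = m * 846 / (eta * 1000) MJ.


E = m * 846 / (eta * 1000)
= 211.17 * 846 / (0.5844 * 1000)
= 305.6978 MJ

305.6978 MJ


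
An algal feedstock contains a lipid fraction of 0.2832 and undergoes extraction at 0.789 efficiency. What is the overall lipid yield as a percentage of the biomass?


Y = lipid_content * extraction_eff * 100
= 0.2832 * 0.789 * 100
= 22.3445%

22.3445%


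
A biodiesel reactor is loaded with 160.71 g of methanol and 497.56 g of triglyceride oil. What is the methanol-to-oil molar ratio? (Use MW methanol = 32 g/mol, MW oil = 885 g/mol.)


Molar ratio = n_MeOH / n_oil = (MeOH/32) / (oil/885) = (MeOH * 885) / (32 * oil)
= (160.71 * 885) / (32 * 497.56)
= 8.9329

8.9329


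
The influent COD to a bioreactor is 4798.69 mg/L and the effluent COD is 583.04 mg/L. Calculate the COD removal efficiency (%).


eta = (COD_in - COD_out) / COD_in * 100
= (4798.69 - 583.04) / 4798.69 * 100
= 87.8500%

87.8500%


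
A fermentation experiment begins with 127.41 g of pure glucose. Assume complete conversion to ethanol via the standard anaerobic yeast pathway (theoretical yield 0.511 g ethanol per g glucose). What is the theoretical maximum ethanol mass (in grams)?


Theoretical ethanol yield: m_EtOH = 0.511 * m_glucose
m_EtOH = 0.511 * 127.41 = 65.1065 g

65.1065 g


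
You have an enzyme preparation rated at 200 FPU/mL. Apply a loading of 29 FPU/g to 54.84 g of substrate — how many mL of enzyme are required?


V = dosage * m_sub / activity
V = 29 * 54.84 / 200
V = 7.9518 mL

7.9518 mL


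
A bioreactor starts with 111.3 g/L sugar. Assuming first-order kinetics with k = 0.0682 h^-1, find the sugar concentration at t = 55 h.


S = S0 * exp(-k * t)
S = 111.3 * exp(-0.0682 * 55)
S = 2.6149 g/L

2.6149 g/L


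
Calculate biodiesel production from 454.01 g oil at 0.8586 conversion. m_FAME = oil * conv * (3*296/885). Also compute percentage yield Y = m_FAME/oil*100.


m_FAME = oil * conv * (3 * 296 / 885) = oil * conv * (888/885)
= 454.01 * 0.8586 * 888 / 885
= 391.1344 g
Y = m_FAME / oil * 100 = conv * (888/885) * 100
= 0.8586 * 888 / 885 * 100
= 86.15%

391.1344 g FAME; Y = 86.15%


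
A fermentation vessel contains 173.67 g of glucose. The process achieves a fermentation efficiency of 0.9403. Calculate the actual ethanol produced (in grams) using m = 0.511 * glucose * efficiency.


Actual ethanol: m = 0.511 * 173.67 * 0.9403
m = 83.4473 g

83.4473 g


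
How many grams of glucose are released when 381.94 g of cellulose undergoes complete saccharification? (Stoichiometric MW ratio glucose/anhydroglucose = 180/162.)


glucose = cellulose * 180/162
= 381.94 * 180/162
= 424.3778 g

424.3778 g


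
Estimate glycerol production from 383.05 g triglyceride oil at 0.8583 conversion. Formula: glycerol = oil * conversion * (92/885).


glycerol = oil * conv * (92/885)
= 383.05 * 0.8583 * 92 / 885
= 34.1774 g

34.1774 g


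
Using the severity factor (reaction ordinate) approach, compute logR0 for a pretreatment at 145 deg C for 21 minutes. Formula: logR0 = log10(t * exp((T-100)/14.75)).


logR0 = log10(t * exp((T - 100) / 14.75))
= log10(21 * exp((145 - 100) / 14.75))
= 2.6472

2.6472


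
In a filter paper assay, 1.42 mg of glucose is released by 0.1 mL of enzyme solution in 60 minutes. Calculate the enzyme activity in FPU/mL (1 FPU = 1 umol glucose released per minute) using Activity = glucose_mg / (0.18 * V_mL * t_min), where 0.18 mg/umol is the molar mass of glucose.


Activity = glucose_mg / (0.18 mg/umol * V_mL * t_min)
= 1.42 / (0.18 * 0.1 * 60)
= 1.3148 FPU/mL

1.3148 FPU/mL


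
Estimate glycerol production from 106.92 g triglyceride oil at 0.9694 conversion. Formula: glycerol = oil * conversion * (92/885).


glycerol = oil * conv * (92/885)
= 106.92 * 0.9694 * 92 / 885
= 10.7747 g

10.7747 g


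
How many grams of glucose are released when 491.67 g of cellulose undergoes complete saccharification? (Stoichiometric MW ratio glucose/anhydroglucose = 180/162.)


glucose = cellulose * 180/162
= 491.67 * 180/162
= 546.3000 g

546.3000 g


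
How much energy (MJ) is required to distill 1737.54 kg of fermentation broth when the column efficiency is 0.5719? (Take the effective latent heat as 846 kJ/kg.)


E = m * 846 / (eta * 1000)
= 1737.54 * 846 / (0.5719 * 1000)
= 2570.3075 MJ

2570.3075 MJ


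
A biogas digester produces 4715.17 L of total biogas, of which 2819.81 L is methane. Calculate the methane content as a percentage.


CH4% = V_CH4 / V_total * 100
= 2819.81 / 4715.17 * 100
= 59.8029%

59.8029%


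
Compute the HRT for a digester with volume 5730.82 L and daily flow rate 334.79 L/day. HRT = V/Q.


HRT = V / Q
= 5730.82 / 334.79
= 17.1177 days

17.1177 days


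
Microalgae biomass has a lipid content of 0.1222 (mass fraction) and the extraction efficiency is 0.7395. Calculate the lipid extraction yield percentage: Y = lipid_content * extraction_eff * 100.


Y = lipid_content * extraction_eff * 100
= 0.1222 * 0.7395 * 100
= 9.0367%

9.0367%


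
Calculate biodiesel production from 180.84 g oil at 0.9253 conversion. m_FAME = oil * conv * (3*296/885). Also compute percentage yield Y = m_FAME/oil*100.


m_FAME = oil * conv * (3 * 296 / 885) = oil * conv * (888/885)
= 180.84 * 0.9253 * 888 / 885
= 167.8985 g
Y = m_FAME / oil * 100 = conv * (888/885) * 100
= 0.9253 * 888 / 885 * 100
= 92.84%

167.8985 g FAME; Y = 92.84%


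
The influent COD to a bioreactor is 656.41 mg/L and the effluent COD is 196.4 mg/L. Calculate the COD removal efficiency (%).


eta = (COD_in - COD_out) / COD_in * 100
= (656.41 - 196.4) / 656.41 * 100
= 70.0797%

70.0797%


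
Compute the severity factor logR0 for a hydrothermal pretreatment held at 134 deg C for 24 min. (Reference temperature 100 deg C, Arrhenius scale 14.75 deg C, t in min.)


logR0 = log10(t * exp((T - 100) / 14.75))
= log10(24 * exp((134 - 100) / 14.75))
= 2.3813

2.3813


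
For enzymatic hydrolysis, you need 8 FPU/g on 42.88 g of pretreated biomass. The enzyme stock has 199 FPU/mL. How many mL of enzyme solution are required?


V = dosage * m_sub / activity
V = 8 * 42.88 / 199
V = 1.7238 mL

1.7238 mL


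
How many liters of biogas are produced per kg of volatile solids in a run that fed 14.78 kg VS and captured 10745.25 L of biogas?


Y = V / VS
= 10745.25 / 14.78
= 727.0129 L/kg VS

727.0129 L/kg VS


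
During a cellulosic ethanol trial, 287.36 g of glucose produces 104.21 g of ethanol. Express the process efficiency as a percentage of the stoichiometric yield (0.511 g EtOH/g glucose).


Fermentation efficiency = (actual / (0.511 * glucose)) * 100
= (104.21 / (0.511 * 287.36)) * 100
= 70.9679%

70.9679%


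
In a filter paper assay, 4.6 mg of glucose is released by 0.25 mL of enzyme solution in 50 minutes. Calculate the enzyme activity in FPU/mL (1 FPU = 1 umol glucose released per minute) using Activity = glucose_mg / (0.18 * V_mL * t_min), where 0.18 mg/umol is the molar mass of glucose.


Activity = glucose_mg / (0.18 mg/umol * V_mL * t_min)
= 4.6 / (0.18 * 0.25 * 50)
= 2.0444 FPU/mL

2.0444 FPU/mL


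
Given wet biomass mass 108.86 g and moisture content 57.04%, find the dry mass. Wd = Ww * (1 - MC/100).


Wd = Ww * (1 - MC/100)
= 108.86 * (1 - 57.04/100)
= 46.7663 g

46.7663 g


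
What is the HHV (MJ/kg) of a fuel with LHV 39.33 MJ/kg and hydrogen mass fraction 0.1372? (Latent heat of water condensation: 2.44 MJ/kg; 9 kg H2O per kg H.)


HHV = LHV + H_frac * 9 * 2.44
= 39.33 + 0.1372 * 9 * 2.44
= 42.3429 MJ/kg

42.3429 MJ/kg


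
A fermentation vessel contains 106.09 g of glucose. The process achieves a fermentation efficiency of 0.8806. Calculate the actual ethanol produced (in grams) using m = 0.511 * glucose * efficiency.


Actual ethanol: m = 0.511 * 106.09 * 0.8806
m = 47.7391 g

47.7391 g


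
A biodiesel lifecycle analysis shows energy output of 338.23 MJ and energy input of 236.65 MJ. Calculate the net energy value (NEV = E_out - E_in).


NEV = E_out - E_in
= 338.23 - 236.65
= 101.5800 MJ

101.5800 MJ


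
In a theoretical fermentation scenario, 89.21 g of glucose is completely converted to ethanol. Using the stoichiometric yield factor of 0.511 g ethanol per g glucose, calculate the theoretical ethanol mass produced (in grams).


Theoretical ethanol yield: m_EtOH = 0.511 * m_glucose
m_EtOH = 0.511 * 89.21 = 45.5863 g

45.5863 g


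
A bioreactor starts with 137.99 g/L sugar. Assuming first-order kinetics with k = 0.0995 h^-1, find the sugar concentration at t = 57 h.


S = S0 * exp(-k * t)
S = 137.99 * exp(-0.0995 * 57)
S = 0.4751 g/L

0.4751 g/L


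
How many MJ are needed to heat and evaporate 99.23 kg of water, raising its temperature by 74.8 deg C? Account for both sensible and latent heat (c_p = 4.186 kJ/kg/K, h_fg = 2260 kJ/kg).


E = m_water * (4.186 * dT + 2260) / 1000
= 99.23 * (4.186 * 74.8 + 2260) / 1000
= 255.3300 MJ

255.3300 MJ


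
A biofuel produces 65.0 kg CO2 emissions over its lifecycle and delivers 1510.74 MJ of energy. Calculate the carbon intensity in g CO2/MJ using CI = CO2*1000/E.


CI = CO2 * 1000 / E
= 65.0 * 1000 / 1510.74
= 43.0253 g CO2/MJ

43.0253 g CO2/MJ


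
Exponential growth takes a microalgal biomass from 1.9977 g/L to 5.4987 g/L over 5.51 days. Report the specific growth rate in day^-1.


mu = ln(X2/X1) / dt
= ln(5.4987/1.9977) / 5.51
= 0.1838 per day

0.1838 per day


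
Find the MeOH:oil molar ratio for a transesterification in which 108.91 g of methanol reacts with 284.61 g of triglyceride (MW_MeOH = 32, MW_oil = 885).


Molar ratio = n_MeOH / n_oil = (MeOH/32) / (oil/885) = (MeOH * 885) / (32 * oil)
= (108.91 * 885) / (32 * 284.61)
= 10.5831

10.5831


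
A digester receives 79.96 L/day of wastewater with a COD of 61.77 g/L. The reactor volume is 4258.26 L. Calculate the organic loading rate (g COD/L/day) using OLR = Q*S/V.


OLR = Q * S / V
= 79.96 * 61.77 / 4258.26
= 1.1599 g/L/day

1.1599 g/L/day


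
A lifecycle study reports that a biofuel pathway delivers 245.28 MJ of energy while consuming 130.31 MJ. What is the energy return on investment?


EROI = E_out / E_in
= 245.28 / 130.31
= 1.8823

1.8823


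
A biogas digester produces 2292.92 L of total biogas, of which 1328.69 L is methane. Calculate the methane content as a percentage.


CH4% = V_CH4 / V_total * 100
= 1328.69 / 2292.92 * 100
= 57.9475%

57.9475%


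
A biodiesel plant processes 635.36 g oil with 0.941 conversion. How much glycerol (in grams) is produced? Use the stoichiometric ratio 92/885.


glycerol = oil * conv * (92/885)
= 635.36 * 0.941 * 92 / 885
= 62.1518 g

62.1518 g


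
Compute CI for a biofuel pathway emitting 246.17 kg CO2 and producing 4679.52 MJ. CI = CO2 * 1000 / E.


CI = CO2 * 1000 / E
= 246.17 * 1000 / 4679.52
= 52.6058 g CO2/MJ

52.6058 g CO2/MJ


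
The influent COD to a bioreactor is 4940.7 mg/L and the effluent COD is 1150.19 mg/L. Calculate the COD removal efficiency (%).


eta = (COD_in - COD_out) / COD_in * 100
= (4940.7 - 1150.19) / 4940.7 * 100
= 76.7201%

76.7201%


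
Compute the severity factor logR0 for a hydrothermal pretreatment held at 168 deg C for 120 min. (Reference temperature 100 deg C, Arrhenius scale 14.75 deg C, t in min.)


logR0 = log10(t * exp((T - 100) / 14.75))
= log10(120 * exp((168 - 100) / 14.75))
= 4.0814

4.0814


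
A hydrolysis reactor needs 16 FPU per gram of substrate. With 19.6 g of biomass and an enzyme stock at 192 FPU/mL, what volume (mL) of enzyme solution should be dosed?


V = dosage * m_sub / activity
V = 16 * 19.6 / 192
V = 1.6333 mL

1.6333 mL


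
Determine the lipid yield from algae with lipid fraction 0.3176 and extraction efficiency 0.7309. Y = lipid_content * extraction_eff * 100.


Y = lipid_content * extraction_eff * 100
= 0.3176 * 0.7309 * 100
= 23.2134%

23.2134%


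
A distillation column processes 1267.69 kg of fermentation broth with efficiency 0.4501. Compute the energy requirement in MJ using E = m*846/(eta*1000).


E = m * 846 / (eta * 1000)
= 1267.69 * 846 / (0.4501 * 1000)
= 2382.7277 MJ

2382.7277 MJ


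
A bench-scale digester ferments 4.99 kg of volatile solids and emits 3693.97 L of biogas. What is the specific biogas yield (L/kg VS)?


Y = V / VS
= 3693.97 / 4.99
= 740.2745 L/kg VS

740.2745 L/kg VS


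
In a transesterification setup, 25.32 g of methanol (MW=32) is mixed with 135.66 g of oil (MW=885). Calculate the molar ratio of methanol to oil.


Molar ratio = n_MeOH / n_oil = (MeOH/32) / (oil/885) = (MeOH * 885) / (32 * oil)
= (25.32 * 885) / (32 * 135.66)
= 5.1618

5.1618


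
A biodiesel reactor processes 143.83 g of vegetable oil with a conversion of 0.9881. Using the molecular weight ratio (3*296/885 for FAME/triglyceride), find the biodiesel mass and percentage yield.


m_FAME = oil * conv * (3 * 296 / 885) = oil * conv * (888/885)
= 143.83 * 0.9881 * 888 / 885
= 142.6002 g
Y = m_FAME / oil * 100 = conv * (888/885) * 100
= 0.9881 * 888 / 885 * 100
= 99.14%

142.6002 g FAME; Y = 99.14%


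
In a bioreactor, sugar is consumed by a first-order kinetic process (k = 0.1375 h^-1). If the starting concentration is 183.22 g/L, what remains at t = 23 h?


S = S0 * exp(-k * t)
S = 183.22 * exp(-0.1375 * 23)
S = 7.7538 g/L

7.7538 g/L


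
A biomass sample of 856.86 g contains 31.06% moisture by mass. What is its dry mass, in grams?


Wd = Ww * (1 - MC/100)
= 856.86 * (1 - 31.06/100)
= 590.7193 g

590.7193 g


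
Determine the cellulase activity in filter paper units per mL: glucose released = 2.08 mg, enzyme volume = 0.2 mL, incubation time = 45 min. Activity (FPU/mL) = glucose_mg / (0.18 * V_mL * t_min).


Activity = glucose_mg / (0.18 mg/umol * V_mL * t_min)
= 2.08 / (0.18 * 0.2 * 45)
= 1.2840 FPU/mL

1.2840 FPU/mL


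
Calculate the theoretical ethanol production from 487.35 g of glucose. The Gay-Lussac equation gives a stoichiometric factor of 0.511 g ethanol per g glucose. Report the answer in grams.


Theoretical ethanol yield: m_EtOH = 0.511 * m_glucose
m_EtOH = 0.511 * 487.35 = 249.0359 g

249.0359 g


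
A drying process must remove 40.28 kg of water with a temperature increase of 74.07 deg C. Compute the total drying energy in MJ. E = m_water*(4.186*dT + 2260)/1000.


E = m_water * (4.186 * dT + 2260) / 1000
= 40.28 * (4.186 * 74.07 + 2260) / 1000
= 103.5219 MJ

103.5219 MJ


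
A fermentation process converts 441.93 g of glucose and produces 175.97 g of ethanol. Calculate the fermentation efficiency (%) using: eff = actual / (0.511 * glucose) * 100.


Fermentation efficiency = (actual / (0.511 * glucose)) * 100
= (175.97 / (0.511 * 441.93)) * 100
= 77.9227%

77.9227%


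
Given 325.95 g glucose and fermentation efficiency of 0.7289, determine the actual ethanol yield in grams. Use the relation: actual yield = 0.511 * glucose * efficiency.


Actual ethanol: m = 0.511 * 325.95 * 0.7289
m = 121.4059 g

121.4059 g


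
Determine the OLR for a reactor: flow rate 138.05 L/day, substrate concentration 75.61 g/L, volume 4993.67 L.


OLR = Q * S / V
= 138.05 * 75.61 / 4993.67
= 2.0902 g/L/day

2.0902 g/L/day


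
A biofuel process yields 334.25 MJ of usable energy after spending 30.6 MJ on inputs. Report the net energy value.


NEV = E_out - E_in
= 334.25 - 30.6
= 303.6500 MJ

303.6500 MJ


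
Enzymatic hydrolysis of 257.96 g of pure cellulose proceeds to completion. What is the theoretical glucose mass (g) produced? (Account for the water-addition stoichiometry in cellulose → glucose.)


glucose = cellulose * 180/162
= 257.96 * 180/162
= 286.6222 g

286.6222 g


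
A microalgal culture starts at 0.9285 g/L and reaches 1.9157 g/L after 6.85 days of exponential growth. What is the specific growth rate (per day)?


mu = ln(X2/X1) / dt
= ln(1.9157/0.9285) / 6.85
= 0.1057 per day

0.1057 per day


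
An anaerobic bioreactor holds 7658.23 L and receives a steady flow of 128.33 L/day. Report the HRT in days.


HRT = V / Q
= 7658.23 / 128.33
= 59.6761 days

59.6761 days


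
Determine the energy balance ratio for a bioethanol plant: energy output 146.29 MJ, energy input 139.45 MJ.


EROI = E_out / E_in
= 146.29 / 139.45
= 1.0490

1.0490


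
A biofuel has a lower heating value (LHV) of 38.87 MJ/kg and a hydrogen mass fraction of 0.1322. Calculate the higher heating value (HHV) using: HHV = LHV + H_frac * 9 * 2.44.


HHV = LHV + H_frac * 9 * 2.44
= 38.87 + 0.1322 * 9 * 2.44
= 41.7731 MJ/kg

41.7731 MJ/kg


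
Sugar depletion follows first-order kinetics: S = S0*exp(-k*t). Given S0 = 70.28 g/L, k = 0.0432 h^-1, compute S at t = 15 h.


S = S0 * exp(-k * t)
S = 70.28 * exp(-0.0432 * 15)
S = 36.7628 g/L

36.7628 g/L


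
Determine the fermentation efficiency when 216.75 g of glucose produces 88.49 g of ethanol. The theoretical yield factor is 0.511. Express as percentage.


Fermentation efficiency = (actual / (0.511 * glucose)) * 100
= (88.49 / (0.511 * 216.75)) * 100
= 79.8940%

79.8940%


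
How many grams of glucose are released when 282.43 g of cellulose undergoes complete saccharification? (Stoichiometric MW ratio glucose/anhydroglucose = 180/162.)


glucose = cellulose * 180/162
= 282.43 * 180/162
= 313.8111 g

313.8111 g


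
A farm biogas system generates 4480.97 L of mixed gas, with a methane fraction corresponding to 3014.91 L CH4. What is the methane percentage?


CH4% = V_CH4 / V_total * 100
= 3014.91 / 4480.97 * 100
= 67.2825%

67.2825%


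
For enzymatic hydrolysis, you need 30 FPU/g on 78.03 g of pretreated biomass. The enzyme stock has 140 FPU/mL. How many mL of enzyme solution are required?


V = dosage * m_sub / activity
V = 30 * 78.03 / 140
V = 16.7207 mL

16.7207 mL


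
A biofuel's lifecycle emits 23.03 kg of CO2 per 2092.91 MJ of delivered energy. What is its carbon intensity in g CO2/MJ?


CI = CO2 * 1000 / E
= 23.03 * 1000 / 2092.91
= 11.0038 g CO2/MJ

11.0038 g CO2/MJ


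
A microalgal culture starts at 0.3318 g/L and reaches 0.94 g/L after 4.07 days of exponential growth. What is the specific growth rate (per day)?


mu = ln(X2/X1) / dt
= ln(0.94/0.3318) / 4.07
= 0.2559 per day

0.2559 per day


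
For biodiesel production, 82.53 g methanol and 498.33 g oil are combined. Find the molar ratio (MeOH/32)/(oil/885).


Molar ratio = n_MeOH / n_oil = (MeOH/32) / (oil/885) = (MeOH * 885) / (32 * oil)
= (82.53 * 885) / (32 * 498.33)
= 4.5802

4.5802


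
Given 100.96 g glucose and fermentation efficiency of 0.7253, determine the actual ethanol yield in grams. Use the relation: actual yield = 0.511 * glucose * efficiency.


Actual ethanol: m = 0.511 * 100.96 * 0.7253
m = 37.4186 g

37.4186 g


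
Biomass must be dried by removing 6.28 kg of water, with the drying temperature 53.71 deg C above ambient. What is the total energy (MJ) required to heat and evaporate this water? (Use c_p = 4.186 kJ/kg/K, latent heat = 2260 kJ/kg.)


E = m_water * (4.186 * dT + 2260) / 1000
= 6.28 * (4.186 * 53.71 + 2260) / 1000
= 15.6047 MJ

15.6047 MJ


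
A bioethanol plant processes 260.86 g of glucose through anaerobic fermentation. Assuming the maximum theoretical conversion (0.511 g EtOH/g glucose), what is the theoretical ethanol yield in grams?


Theoretical ethanol yield: m_EtOH = 0.511 * m_glucose
m_EtOH = 0.511 * 260.86 = 133.2995 g

133.2995 g


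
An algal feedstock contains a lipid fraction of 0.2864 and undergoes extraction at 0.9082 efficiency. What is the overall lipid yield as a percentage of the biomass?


Y = lipid_content * extraction_eff * 100
= 0.2864 * 0.9082 * 100
= 26.0108%

26.0108%


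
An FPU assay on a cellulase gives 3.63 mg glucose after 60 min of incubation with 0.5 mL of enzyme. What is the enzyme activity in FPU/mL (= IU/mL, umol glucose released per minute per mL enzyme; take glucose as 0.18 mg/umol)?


Activity = glucose_mg / (0.18 mg/umol * V_mL * t_min)
= 3.63 / (0.18 * 0.5 * 60)
= 0.6722 FPU/mL

0.6722 FPU/mL


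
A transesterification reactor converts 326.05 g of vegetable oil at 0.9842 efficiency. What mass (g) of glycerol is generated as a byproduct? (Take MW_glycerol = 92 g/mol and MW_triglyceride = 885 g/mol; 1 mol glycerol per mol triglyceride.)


glycerol = oil * conv * (92/885)
= 326.05 * 0.9842 * 92 / 885
= 33.3589 g

33.3589 g


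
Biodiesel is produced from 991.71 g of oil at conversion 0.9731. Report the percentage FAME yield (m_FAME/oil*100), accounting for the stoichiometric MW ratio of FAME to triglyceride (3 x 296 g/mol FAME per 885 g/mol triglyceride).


m_FAME = oil * conv * (3 * 296 / 885) = oil * conv * (888/885)
= 991.71 * 0.9731 * 888 / 885
= 968.3043 g
Y = m_FAME / oil * 100 = conv * (888/885) * 100
= 0.9731 * 888 / 885 * 100
= 97.64%

97.64%


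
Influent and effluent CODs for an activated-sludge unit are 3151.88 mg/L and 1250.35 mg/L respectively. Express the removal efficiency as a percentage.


eta = (COD_in - COD_out) / COD_in * 100
= (3151.88 - 1250.35) / 3151.88 * 100
= 60.3300%

60.3300%


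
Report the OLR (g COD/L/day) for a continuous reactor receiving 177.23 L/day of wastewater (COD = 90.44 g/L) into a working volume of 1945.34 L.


OLR = Q * S / V
= 177.23 * 90.44 / 1945.34
= 8.2395 g/L/day

8.2395 g/L/day


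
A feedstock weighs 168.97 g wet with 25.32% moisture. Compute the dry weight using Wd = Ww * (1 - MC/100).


Wd = Ww * (1 - MC/100)
= 168.97 * (1 - 25.32/100)
= 126.1868 g

126.1868 g


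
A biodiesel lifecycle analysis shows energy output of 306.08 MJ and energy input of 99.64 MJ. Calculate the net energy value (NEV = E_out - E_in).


NEV = E_out - E_in
= 306.08 - 99.64
= 206.4400 MJ

206.4400 MJ


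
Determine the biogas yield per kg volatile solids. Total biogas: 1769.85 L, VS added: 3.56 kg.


Y = V / VS
= 1769.85 / 3.56
= 497.1489 L/kg VS

497.1489 L/kg VS


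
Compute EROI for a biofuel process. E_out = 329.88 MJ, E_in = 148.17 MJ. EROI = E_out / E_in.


EROI = E_out / E_in
= 329.88 / 148.17
= 2.2264

2.2264


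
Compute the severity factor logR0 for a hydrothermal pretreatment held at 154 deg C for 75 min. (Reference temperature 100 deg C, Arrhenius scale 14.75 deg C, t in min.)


logR0 = log10(t * exp((T - 100) / 14.75))
= log10(75 * exp((154 - 100) / 14.75))
= 3.4650

3.4650


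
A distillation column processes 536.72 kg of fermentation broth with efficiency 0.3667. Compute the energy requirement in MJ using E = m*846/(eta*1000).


E = m * 846 / (eta * 1000)
= 536.72 * 846 / (0.3667 * 1000)
= 1238.2469 MJ

1238.2469 MJ


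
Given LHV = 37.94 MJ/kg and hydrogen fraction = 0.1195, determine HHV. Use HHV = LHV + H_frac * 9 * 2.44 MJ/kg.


HHV = LHV + H_frac * 9 * 2.44
= 37.94 + 0.1195 * 9 * 2.44
= 40.5642 MJ/kg

40.5642 MJ/kg


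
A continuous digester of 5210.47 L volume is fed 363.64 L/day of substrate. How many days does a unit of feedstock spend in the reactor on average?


HRT = V / Q
= 5210.47 / 363.64
= 14.3286 days

14.3286 days


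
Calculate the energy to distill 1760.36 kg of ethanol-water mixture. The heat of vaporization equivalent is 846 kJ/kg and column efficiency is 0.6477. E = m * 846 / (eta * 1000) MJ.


E = m * 846 / (eta * 1000)
= 1760.36 * 846 / (0.6477 * 1000)
= 2299.3123 MJ

2299.3123 MJ


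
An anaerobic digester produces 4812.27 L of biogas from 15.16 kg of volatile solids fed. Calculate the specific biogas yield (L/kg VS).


Y = V / VS
= 4812.27 / 15.16
= 317.4321 L/kg VS

317.4321 L/kg VS


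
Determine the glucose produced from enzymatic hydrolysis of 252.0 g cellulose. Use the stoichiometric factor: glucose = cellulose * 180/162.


glucose = cellulose * 180/162
= 252.0 * 180/162
= 280.0000 g

280.0000 g


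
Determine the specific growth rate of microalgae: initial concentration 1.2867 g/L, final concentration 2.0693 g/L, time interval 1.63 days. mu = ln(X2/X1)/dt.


mu = ln(X2/X1) / dt
= ln(2.0693/1.2867) / 1.63
= 0.2915 per day

0.2915 per day


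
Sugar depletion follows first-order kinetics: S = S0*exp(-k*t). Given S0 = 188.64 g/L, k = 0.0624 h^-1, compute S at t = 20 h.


S = S0 * exp(-k * t)
S = 188.64 * exp(-0.0624 * 20)
S = 54.1545 g/L

54.1545 g/L


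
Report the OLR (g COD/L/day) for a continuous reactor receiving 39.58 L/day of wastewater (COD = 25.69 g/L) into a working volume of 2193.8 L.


OLR = Q * S / V
= 39.58 * 25.69 / 2193.8
= 0.4635 g/L/day

0.4635 g/L/day


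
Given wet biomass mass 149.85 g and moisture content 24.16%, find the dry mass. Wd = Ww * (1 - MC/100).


Wd = Ww * (1 - MC/100)
= 149.85 * (1 - 24.16/100)
= 113.6462 g

113.6462 g


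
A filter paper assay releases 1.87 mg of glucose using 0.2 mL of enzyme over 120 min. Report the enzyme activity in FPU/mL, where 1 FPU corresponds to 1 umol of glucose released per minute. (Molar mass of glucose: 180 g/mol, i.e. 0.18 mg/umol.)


Activity = glucose_mg / (0.18 mg/umol * V_mL * t_min)
= 1.87 / (0.18 * 0.2 * 120)
= 0.4329 FPU/mL

0.4329 FPU/mL


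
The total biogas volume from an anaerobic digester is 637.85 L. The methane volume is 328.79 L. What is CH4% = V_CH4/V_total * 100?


CH4% = V_CH4 / V_total * 100
= 328.79 / 637.85 * 100
= 51.5466%

51.5466%


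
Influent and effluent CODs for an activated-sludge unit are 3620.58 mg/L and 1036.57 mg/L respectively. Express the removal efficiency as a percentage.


eta = (COD_in - COD_out) / COD_in * 100
= (3620.58 - 1036.57) / 3620.58 * 100
= 71.3701%

71.3701%


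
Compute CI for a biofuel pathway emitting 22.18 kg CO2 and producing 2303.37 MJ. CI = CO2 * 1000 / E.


CI = CO2 * 1000 / E
= 22.18 * 1000 / 2303.37
= 9.6294 g CO2/MJ

9.6294 g CO2/MJ


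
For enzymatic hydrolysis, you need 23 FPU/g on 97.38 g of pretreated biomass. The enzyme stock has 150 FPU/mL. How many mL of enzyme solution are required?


V = dosage * m_sub / activity
V = 23 * 97.38 / 150
V = 14.9316 mL

14.9316 mL


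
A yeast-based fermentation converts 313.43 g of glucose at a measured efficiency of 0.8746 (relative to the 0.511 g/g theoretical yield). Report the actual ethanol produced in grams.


Actual ethanol: m = 0.511 * 313.43 * 0.8746
m = 140.0783 g

140.0783 g


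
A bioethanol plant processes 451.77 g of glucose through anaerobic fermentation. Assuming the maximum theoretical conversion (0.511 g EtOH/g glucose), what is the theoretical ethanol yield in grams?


Theoretical ethanol yield: m_EtOH = 0.511 * m_glucose
m_EtOH = 0.511 * 451.77 = 230.8545 g

230.8545 g


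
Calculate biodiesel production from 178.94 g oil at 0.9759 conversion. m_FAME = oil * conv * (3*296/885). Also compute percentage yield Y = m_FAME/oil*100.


m_FAME = oil * conv * (3 * 296 / 885) = oil * conv * (888/885)
= 178.94 * 0.9759 * 888 / 885
= 175.2195 g
Y = m_FAME / oil * 100 = conv * (888/885) * 100
= 0.9759 * 888 / 885 * 100
= 97.92%

175.2195 g FAME; Y = 97.92%


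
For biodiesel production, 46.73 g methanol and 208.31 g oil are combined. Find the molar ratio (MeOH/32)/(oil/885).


Molar ratio = n_MeOH / n_oil = (MeOH/32) / (oil/885) = (MeOH * 885) / (32 * oil)
= (46.73 * 885) / (32 * 208.31)
= 6.2041

6.2041


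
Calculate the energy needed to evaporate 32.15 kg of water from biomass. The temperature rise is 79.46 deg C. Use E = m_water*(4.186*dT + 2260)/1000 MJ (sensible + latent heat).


E = m_water * (4.186 * dT + 2260) / 1000
= 32.15 * (4.186 * 79.46 + 2260) / 1000
= 83.3527 MJ

83.3527 MJ


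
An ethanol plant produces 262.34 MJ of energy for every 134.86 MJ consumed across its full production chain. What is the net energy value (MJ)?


NEV = E_out - E_in
= 262.34 - 134.86
= 127.4800 MJ

127.4800 MJ


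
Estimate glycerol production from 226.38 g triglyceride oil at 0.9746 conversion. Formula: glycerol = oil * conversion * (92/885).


glycerol = oil * conv * (92/885)
= 226.38 * 0.9746 * 92 / 885
= 22.9355 g

22.9355 g


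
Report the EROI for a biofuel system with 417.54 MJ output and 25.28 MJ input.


EROI = E_out / E_in
= 417.54 / 25.28
= 16.5166

16.5166


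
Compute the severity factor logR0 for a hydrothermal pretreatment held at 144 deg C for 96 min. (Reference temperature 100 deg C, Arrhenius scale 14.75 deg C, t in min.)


logR0 = log10(t * exp((T - 100) / 14.75))
= log10(96 * exp((144 - 100) / 14.75))
= 3.2778

3.2778


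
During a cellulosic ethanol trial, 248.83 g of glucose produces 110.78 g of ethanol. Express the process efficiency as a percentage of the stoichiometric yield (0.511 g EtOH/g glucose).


Fermentation efficiency = (actual / (0.511 * glucose)) * 100
= (110.78 / (0.511 * 248.83)) * 100
= 87.1240%

87.1240%


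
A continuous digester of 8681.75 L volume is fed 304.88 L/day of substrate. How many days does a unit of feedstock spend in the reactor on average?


HRT = V / Q
= 8681.75 / 304.88
= 28.4760 days

28.4760 days


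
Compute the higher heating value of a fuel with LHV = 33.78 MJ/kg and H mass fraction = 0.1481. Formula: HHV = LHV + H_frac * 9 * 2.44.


HHV = LHV + H_frac * 9 * 2.44
= 33.78 + 0.1481 * 9 * 2.44
= 37.0323 MJ/kg

37.0323 MJ/kg


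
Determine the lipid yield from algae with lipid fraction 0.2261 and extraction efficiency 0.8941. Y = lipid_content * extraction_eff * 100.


Y = lipid_content * extraction_eff * 100
= 0.2261 * 0.8941 * 100
= 20.2156%

20.2156%


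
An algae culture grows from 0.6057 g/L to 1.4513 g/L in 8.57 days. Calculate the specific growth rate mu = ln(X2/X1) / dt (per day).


mu = ln(X2/X1) / dt
= ln(1.4513/0.6057) / 8.57
= 0.1020 per day

0.1020 per day


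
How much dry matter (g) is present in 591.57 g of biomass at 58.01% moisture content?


Wd = Ww * (1 - MC/100)
= 591.57 * (1 - 58.01/100)
= 248.4002 g

248.4002 g


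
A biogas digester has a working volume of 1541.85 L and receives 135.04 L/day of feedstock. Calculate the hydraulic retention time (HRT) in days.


HRT = V / Q
= 1541.85 / 135.04
= 11.4177 days

11.4177 days


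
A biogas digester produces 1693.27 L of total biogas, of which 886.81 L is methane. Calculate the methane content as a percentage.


CH4% = V_CH4 / V_total * 100
= 886.81 / 1693.27 * 100
= 52.3726%

52.3726%


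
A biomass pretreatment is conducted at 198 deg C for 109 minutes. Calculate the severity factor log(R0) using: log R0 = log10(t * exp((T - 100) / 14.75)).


logR0 = log10(t * exp((T - 100) / 14.75))
= log10(109 * exp((198 - 100) / 14.75))
= 4.9229

4.9229


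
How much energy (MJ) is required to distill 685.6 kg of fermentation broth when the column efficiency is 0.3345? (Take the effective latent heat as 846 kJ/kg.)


E = m * 846 / (eta * 1000)
= 685.6 * 846 / (0.3345 * 1000)
= 1733.9839 MJ

1733.9839 MJ


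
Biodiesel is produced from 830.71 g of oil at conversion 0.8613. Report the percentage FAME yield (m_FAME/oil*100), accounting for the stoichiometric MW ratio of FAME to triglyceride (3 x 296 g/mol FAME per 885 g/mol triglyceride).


m_FAME = oil * conv * (3 * 296 / 885) = oil * conv * (888/885)
= 830.71 * 0.8613 * 888 / 885
= 717.9159 g
Y = m_FAME / oil * 100 = conv * (888/885) * 100
= 0.8613 * 888 / 885 * 100
= 86.42%

86.42%


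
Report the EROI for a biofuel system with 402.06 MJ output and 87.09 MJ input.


EROI = E_out / E_in
= 402.06 / 87.09
= 4.6166

4.6166


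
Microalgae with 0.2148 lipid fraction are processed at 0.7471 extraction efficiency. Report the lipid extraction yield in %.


Y = lipid_content * extraction_eff * 100
= 0.2148 * 0.7471 * 100
= 16.0477%

16.0477%


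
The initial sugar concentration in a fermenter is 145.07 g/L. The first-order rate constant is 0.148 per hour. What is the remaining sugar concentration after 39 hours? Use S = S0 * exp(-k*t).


S = S0 * exp(-k * t)
S = 145.07 * exp(-0.148 * 39)
S = 0.4517 g/L

0.4517 g/L


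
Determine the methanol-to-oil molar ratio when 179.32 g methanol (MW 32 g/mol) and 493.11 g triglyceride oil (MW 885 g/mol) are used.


Molar ratio = n_MeOH / n_oil = (MeOH/32) / (oil/885) = (MeOH * 885) / (32 * oil)
= (179.32 * 885) / (32 * 493.11)
= 10.0572

10.0572


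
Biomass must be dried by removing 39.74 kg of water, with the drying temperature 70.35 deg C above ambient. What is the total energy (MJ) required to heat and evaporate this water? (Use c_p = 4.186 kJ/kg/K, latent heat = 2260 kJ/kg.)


E = m_water * (4.186 * dT + 2260) / 1000
= 39.74 * (4.186 * 70.35 + 2260) / 1000
= 101.5152 MJ

101.5152 MJ


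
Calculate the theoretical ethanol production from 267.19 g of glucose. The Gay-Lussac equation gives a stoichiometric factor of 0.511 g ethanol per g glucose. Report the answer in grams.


Theoretical ethanol yield: m_EtOH = 0.511 * m_glucose
m_EtOH = 0.511 * 267.19 = 136.5341 g

136.5341 g


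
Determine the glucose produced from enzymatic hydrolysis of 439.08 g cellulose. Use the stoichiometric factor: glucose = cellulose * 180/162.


glucose = cellulose * 180/162
= 439.08 * 180/162
= 487.8667 g

487.8667 g


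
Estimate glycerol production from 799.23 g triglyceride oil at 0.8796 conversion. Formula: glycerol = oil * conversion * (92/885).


glycerol = oil * conv * (92/885)
= 799.23 * 0.8796 * 92 / 885
= 73.0805 g

73.0805 g


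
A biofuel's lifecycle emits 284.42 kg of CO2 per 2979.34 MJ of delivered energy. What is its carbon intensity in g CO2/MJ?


CI = CO2 * 1000 / E
= 284.42 * 1000 / 2979.34
= 95.4641 g CO2/MJ

95.4641 g CO2/MJ


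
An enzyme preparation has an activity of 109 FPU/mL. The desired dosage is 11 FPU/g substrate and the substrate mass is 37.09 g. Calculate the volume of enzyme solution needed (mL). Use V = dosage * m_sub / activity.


V = dosage * m_sub / activity
V = 11 * 37.09 / 109
V = 3.7430 mL

3.7430 mL


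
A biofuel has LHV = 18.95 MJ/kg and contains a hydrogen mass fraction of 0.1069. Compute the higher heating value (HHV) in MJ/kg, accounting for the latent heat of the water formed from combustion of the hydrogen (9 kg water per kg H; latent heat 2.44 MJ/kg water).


HHV = LHV + H_frac * 9 * 2.44
= 18.95 + 0.1069 * 9 * 2.44
= 21.2975 MJ/kg

21.2975 MJ/kg
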